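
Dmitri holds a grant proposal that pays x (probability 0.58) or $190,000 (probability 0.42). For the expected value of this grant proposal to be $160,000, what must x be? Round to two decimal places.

x = $138,275.86

0.58·x + 0.42·190000 = 160000
0.58·x = 160000 − 79800 = 80200
x = 80200 / 0.58 = 138275.8621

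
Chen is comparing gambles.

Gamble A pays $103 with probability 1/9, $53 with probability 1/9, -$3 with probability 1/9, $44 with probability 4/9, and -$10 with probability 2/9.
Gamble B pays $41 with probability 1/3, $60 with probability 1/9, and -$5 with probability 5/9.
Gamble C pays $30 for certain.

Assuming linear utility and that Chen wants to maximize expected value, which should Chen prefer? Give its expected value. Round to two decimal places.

Gamble A ($34.33)

Gamble A = 1/9 × 103 + 1/9 × 53 + 1/9 × (-3) + 4/9 × 44 + 2/9 × (-10) = 11.4444 + 5.8889 − 0.3333 + 19.5556 − 2.2222 = 34.3333
Gamble B = 1/3 × 41 + 1/9 × 60 + 5/9 × (-5) = 13.6667 + 6.6667 − 2.7778 = 17.5556
Gamble C: 30 (certain)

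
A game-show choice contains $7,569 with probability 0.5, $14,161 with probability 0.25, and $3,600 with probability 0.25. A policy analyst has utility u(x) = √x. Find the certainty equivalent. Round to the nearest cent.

E[u] = 0.5·√7569 + 0.25·√14161 + 0.25·√3600 = 0.5·87 + 0.25·119 + 0.25·60 = 88.25
CE = (88.25)² = 7788.0625

$7,788.06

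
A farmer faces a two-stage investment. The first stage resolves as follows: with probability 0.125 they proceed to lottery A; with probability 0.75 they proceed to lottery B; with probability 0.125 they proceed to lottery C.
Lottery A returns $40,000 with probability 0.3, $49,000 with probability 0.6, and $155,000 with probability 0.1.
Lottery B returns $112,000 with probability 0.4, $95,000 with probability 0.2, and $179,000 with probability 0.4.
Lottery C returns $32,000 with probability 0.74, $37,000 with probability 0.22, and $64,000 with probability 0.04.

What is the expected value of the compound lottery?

EV(A) = 0.3 × 40000 + 0.6 × 49000 + 0.1 × 155000 = 12000 + 29400 + 15500 = 56900
EV(B) = 0.4 × 112000 + 0.2 × 95000 + 0.4 × 179000 = 44800 + 19000 + 71600 = 135400
EV(C) = 0.74 × 32000 + 0.22 × 37000 + 0.04 × 64000 = 23680 + 8140 + 2560 = 34380
Overall = 0.125 × 56900 + 0.75 × 135400 + 0.125 × 34380 = 7112.5 + 101550 + 4297.5 = 112960

$112,960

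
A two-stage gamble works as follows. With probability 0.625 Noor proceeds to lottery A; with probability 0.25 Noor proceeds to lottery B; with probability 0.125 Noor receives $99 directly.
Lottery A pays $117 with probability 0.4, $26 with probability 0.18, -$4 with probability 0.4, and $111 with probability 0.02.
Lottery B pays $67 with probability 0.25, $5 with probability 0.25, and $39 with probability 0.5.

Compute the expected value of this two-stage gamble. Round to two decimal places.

$54.31

EV(A) = 0.4 × 117 + 0.18 × 26 + 0.4 × (-4) + 0.02 × 111 = 46.8 + 4.68 − 1.6 + 2.22 = 52.1
EV(B) = 0.25 × 67 + 0.25 × 5 + 0.5 × 39 = 16.75 + 1.25 + 19.5 = 37.5
Branch C: 99 (certain)
Overall = 0.625 × 52.1 + 0.25 × 37.5 + 0.125 × 99 = 32.5625 + 9.375 + 12.375 = 54.3125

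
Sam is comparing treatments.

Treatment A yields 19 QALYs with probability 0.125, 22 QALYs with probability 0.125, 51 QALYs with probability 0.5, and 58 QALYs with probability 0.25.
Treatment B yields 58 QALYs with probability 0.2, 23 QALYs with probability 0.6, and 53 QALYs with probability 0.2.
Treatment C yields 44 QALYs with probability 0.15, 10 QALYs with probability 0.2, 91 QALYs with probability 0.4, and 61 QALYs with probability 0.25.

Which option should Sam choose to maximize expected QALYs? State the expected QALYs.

Treatment A = 0.125 × 19 + 0.125 × 22 + 0.5 × 51 + 0.25 × 58 = 2.375 + 2.75 + 25.5 + 14.5 = 45.125
Treatment B = 0.2 × 58 + 0.6 × 23 + 0.2 × 53 = 11.6 + 13.8 + 10.6 = 36
Treatment C = 0.15 × 44 + 0.2 × 10 + 0.4 × 91 + 0.25 × 61 = 6.6 + 2 + 36.4 + 15.25 = 60.25

Treatment C (60.25 QALYs)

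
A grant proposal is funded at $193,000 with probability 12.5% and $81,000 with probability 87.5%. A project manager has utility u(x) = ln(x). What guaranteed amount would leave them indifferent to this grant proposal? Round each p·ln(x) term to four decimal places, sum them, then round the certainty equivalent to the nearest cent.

E[u] = 0.125·ln(193000) + 0.875·ln(81000) = 1.5213 + 9.8894 = 11.4107
CE = e^11.4107 ≈ 90282.60

$90,282.60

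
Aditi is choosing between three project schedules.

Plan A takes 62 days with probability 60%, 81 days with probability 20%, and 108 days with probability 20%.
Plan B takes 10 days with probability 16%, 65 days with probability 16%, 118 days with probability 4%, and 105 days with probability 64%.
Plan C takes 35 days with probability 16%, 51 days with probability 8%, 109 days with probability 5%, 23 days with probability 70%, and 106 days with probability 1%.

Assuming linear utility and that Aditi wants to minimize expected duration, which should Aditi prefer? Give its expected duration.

Plan A = 0.6 × 62 + 0.2 × 81 + 0.2 × 108 = 37.2 + 16.2 + 21.6 = 75
Plan B = 0.16 × 10 + 0.16 × 65 + 0.04 × 118 + 0.64 × 105 = 1.6 + 10.4 + 4.72 + 67.2 = 83.92
Plan C = 0.16 × 35 + 0.08 × 51 + 0.05 × 109 + 0.7 × 23 + 0.01 × 106 = 5.6 + 4.08 + 5.45 + 16.1 + 1.06 = 32.29

Plan C (32.29 days)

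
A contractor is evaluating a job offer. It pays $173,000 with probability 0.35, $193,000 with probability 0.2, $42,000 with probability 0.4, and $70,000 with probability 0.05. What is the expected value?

$119,450

EV = 0.35 × 173000 + 0.2 × 193000 + 0.4 × 42000 + 0.05 × 70000 = 60550 + 38600 + 16800 + 3500 = 119450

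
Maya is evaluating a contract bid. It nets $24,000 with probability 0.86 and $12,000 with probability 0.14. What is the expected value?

$22,320

EV = 0.86 × 24000 + 0.14 × 12000 = 20640 + 1680 = 22320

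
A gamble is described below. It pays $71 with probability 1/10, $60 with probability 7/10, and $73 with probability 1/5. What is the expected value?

$63.70

EV = 1/10 × 71 + 7/10 × 60 + 1/5 × 73 = 7.1 + 42 + 14.6 = 63.7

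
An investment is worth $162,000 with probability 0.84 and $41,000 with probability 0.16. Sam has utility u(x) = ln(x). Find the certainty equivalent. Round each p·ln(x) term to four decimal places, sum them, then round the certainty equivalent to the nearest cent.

E[u] = 0.84·ln(162000) + 0.16·ln(41000) = 10.0761 + 1.6994 = 11.7755
CE = e^11.7755 ≈ 130027.34

$130,027.34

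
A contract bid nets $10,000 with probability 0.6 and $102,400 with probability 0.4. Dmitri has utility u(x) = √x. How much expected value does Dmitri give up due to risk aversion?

$11,616

E[u] = 0.6·√10000 + 0.4·√102400 = 0.6·100 + 0.4·320 = 188
CE = (188)² = 35344
Risk premium = EV − CE = 46960 − 35344 = 11616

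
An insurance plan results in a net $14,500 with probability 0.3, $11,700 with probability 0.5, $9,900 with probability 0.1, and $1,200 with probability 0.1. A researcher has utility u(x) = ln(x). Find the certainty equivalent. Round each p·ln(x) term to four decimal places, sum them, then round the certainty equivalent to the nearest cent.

E[u] = 0.3·ln(14500) + 0.5·ln(11700) + 0.1·ln(9900) + 0.1·ln(1200) = 2.8746 + 4.6837 + 0.9200 + 0.7090 = 9.1873
CE = e^9.1873 ≈ 9772.23

$9,772.23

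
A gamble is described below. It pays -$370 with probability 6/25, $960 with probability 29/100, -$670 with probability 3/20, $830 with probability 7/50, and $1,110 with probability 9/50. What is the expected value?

$405.10

EV = 6/25 × (-370) + 29/100 × 960 + 3/20 × (-670) + 7/50 × 830 + 9/50 × 1110 = -88.8 + 278.4 − 100.5 + 116.2 + 199.8 = 405.1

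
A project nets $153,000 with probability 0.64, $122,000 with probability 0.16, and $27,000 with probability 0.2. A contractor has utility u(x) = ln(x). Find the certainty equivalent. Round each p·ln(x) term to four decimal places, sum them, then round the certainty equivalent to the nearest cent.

E[u] = 0.64·ln(153000) + 0.16·ln(122000) + 0.2·ln(27000) = 7.6404 + 1.8739 + 2.0407 = 11.5550
CE = e^11.5550 ≈ 104297.22

$104,297.22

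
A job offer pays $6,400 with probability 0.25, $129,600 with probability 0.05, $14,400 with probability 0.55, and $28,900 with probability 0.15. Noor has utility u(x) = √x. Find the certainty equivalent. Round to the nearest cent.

$16,770.25

E[u] = 0.25·√6400 + 0.05·√129600 + 0.55·√14400 + 0.15·√28900 = 0.25·80 + 0.05·360 + 0.55·120 + 0.15·170 = 129.5
CE = (129.5)² = 16770.25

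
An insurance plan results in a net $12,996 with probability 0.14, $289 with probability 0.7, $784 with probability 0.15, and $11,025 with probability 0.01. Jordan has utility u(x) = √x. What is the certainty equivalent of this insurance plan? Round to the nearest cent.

$1,096.27

E[u] = 0.14·√12996 + 0.7·√289 + 0.15·√784 + 0.01·√11025 = 0.14·114 + 0.7·17 + 0.15·28 + 0.01·105 = 33.11
CE = (33.11)² = 1096.2721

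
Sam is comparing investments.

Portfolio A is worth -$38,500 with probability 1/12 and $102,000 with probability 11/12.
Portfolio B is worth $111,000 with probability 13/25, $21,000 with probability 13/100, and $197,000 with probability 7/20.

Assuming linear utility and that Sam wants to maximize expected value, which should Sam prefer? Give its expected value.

Portfolio B ($129,400)

Portfolio A = 1/12 × (-38500) + 11/12 × 102000 = -3208.3333 + 93500 = 90291.6667
Portfolio B = 13/25 × 111000 + 13/100 × 21000 + 7/20 × 197000 = 57720 + 2730 + 68950 = 129400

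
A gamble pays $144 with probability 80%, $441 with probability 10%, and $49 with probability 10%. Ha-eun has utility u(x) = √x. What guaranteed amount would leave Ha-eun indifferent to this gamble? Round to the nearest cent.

$153.76

E[u] = 0.8·√144 + 0.1·√441 + 0.1·√49 = 0.8·12 + 0.1·21 + 0.1·7 = 12.4
CE = (12.4)² = 153.76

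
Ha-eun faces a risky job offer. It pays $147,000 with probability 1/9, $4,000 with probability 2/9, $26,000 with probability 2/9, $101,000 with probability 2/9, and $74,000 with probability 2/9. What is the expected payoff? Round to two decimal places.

EV = 1/9 × 147000 + 2/9 × 4000 + 2/9 × 26000 + 2/9 × 101000 + 2/9 × 74000 = 16333.3333 + 888.8889 + 5777.7778 + 22444.4444 + 16444.4444 = 61888.8889

$61,888.89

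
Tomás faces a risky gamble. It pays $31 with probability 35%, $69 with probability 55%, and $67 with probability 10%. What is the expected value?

$55.50

EV = 0.35 × 31 + 0.55 × 69 + 0.1 × 67 = 10.85 + 37.95 + 6.7 = 55.5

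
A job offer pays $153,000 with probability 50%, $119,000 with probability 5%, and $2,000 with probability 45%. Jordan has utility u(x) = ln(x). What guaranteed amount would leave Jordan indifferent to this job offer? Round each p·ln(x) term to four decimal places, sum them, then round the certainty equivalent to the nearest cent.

$21,456.87

E[u] = 0.5·ln(153000) + 0.05·ln(119000) + 0.45·ln(2000) = 5.9691 + 0.5843 + 3.4204 = 9.9738
CE = e^9.9738 ≈ 21456.87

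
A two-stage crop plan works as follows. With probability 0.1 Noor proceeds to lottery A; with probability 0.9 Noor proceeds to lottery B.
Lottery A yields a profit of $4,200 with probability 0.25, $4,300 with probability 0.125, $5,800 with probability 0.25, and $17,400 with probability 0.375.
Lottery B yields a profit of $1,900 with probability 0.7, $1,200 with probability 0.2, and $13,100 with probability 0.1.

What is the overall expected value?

EV(A) = 0.25 × 4200 + 0.125 × 4300 + 0.25 × 5800 + 0.375 × 17400 = 1050 + 537.5 + 1450 + 6525 = 9562.5
EV(B) = 0.7 × 1900 + 0.2 × 1200 + 0.1 × 13100 = 1330 + 240 + 1310 = 2880
Overall = 0.1 × 9562.5 + 0.9 × 2880 = 956.25 + 2592 = 3548.25

$3,548.25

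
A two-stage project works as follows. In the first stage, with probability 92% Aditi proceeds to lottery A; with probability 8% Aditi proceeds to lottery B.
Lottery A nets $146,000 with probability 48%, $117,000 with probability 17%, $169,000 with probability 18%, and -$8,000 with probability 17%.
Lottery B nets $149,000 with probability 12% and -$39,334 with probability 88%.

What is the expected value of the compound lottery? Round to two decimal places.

$108,168.89

EV(A) = 0.48 × 146000 + 0.17 × 117000 + 0.18 × 169000 + 0.17 × (-8000) = 70080 + 19890 + 30420 − 1360 = 119030
EV(B) = 0.12 × 149000 + 0.88 × (-39334) = 17880 − 34613.92 = -16733.92
Overall = 0.92 × 119030 + 0.08 × (-16733.92) = 109507.6 − 1338.7136 = 108168.8864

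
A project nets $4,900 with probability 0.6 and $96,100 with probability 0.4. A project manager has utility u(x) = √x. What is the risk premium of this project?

$13,824

E[u] = 0.6·√4900 + 0.4·√96100 = 0.6·70 + 0.4·310 = 166
CE = (166)² = 27556
Risk premium = EV − CE = 41380 − 27556 = 13824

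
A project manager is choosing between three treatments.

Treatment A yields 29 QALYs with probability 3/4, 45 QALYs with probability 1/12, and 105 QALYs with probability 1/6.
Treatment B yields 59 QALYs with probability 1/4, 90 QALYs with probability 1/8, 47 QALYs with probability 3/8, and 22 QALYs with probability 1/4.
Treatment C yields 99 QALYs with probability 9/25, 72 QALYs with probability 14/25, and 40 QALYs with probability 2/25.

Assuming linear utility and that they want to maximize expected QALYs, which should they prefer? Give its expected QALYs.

Treatment C (79.16 QALYs)

Treatment A = 3/4 × 29 + 1/12 × 45 + 1/6 × 105 = 21.75 + 3.75 + 17.5 = 43
Treatment B = 1/4 × 59 + 1/8 × 90 + 3/8 × 47 + 1/4 × 22 = 14.75 + 11.25 + 17.625 + 5.5 = 49.125
Treatment C = 9/25 × 99 + 14/25 × 72 + 2/25 × 40 = 35.64 + 40.32 + 3.2 = 79.16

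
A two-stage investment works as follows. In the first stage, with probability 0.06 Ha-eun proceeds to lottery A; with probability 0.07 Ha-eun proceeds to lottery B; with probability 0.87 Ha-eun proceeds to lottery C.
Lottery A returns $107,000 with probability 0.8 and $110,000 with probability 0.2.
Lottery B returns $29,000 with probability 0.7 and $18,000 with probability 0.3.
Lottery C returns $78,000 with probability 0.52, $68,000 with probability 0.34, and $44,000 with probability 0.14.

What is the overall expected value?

$69,015.80

EV(A) = 0.8 × 107000 + 0.2 × 110000 = 85600 + 22000 = 107600
EV(B) = 0.7 × 29000 + 0.3 × 18000 = 20300 + 5400 = 25700
EV(C) = 0.52 × 78000 + 0.34 × 68000 + 0.14 × 44000 = 40560 + 23120 + 6160 = 69840
Overall = 0.06 × 107600 + 0.07 × 25700 + 0.87 × 69840 = 6456 + 1799 + 60760.8 = 69015.8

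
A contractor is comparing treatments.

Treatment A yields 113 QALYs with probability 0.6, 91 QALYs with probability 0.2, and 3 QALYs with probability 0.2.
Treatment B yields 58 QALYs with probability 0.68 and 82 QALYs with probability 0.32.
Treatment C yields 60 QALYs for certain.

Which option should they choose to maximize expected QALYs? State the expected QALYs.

Treatment A = 0.6 × 113 + 0.2 × 91 + 0.2 × 3 = 67.8 + 18.2 + 0.6 = 86.6
Treatment B = 0.68 × 58 + 0.32 × 82 = 39.44 + 26.24 = 65.68
Treatment C: 60 (certain)

Treatment A (86.6 QALYs)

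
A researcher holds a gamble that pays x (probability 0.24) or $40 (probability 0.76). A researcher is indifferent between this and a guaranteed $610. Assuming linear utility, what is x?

x = $2,415

0.24·x + 0.76·40 = 610
0.24·x = 610 − 30.4 = 579.6
x = 579.6 / 0.24 = 2415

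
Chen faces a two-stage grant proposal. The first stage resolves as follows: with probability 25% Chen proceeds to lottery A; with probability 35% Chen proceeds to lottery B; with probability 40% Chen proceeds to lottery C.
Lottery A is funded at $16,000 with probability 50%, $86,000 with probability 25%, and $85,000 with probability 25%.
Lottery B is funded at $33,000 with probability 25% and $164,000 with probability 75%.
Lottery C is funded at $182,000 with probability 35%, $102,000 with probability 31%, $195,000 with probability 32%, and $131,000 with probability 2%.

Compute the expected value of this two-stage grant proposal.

$122,761

EV(A) = 0.5 × 16000 + 0.25 × 86000 + 0.25 × 85000 = 8000 + 21500 + 21250 = 50750
EV(B) = 0.25 × 33000 + 0.75 × 164000 = 8250 + 123000 = 131250
EV(C) = 0.35 × 182000 + 0.31 × 102000 + 0.32 × 195000 + 0.02 × 131000 = 63700 + 31620 + 62400 + 2620 = 160340
Overall = 0.25 × 50750 + 0.35 × 131250 + 0.4 × 160340 = 12687.5 + 45937.5 + 64136 = 122761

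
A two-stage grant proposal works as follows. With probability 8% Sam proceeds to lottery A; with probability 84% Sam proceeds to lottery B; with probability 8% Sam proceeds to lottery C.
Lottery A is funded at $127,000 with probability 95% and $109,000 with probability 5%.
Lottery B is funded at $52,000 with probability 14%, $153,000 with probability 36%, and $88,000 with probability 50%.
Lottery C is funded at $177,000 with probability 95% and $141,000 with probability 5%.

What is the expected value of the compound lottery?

EV(A) = 0.95 × 127000 + 0.05 × 109000 = 120650 + 5450 = 126100
EV(B) = 0.14 × 52000 + 0.36 × 153000 + 0.5 × 88000 = 7280 + 55080 + 44000 = 106360
EV(C) = 0.95 × 177000 + 0.05 × 141000 = 168150 + 7050 = 175200
Overall = 0.08 × 126100 + 0.84 × 106360 + 0.08 × 175200 = 10088 + 89342.4 + 14016 = 113446.4

$113,446.40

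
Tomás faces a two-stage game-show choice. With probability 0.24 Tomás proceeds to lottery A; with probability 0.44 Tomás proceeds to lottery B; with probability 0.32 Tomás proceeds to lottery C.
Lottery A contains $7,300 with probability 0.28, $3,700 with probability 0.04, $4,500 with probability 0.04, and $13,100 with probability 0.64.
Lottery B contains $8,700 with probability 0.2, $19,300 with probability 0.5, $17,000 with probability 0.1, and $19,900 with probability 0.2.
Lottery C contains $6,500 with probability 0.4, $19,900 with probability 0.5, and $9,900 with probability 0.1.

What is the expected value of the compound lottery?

$14,425.04

EV(A) = 0.28 × 7300 + 0.04 × 3700 + 0.04 × 4500 + 0.64 × 13100 = 2044 + 148 + 180 + 8384 = 10756
EV(B) = 0.2 × 8700 + 0.5 × 19300 + 0.1 × 17000 + 0.2 × 19900 = 1740 + 9650 + 1700 + 3980 = 17070
EV(C) = 0.4 × 6500 + 0.5 × 19900 + 0.1 × 9900 = 2600 + 9950 + 990 = 13540
Overall = 0.24 × 10756 + 0.44 × 17070 + 0.32 × 13540 = 2581.44 + 7510.8 + 4332.8 = 14425.04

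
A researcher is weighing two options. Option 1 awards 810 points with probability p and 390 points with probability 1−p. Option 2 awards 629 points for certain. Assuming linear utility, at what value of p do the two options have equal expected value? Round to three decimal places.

p·810 + (1−p)·390 = 629
420p + 390 = 629
p = (629 − 390) / 420

p = 0.569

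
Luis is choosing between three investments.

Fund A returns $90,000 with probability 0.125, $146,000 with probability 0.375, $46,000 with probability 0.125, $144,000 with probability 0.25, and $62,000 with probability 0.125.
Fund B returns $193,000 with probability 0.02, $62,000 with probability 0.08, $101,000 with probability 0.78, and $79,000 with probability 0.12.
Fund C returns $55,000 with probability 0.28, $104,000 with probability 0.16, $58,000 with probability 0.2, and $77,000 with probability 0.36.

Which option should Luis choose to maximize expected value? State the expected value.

Fund A ($115,500)

Fund A = 0.125 × 90000 + 0.375 × 146000 + 0.125 × 46000 + 0.25 × 144000 + 0.125 × 62000 = 11250 + 54750 + 5750 + 36000 + 7750 = 115500
Fund B = 0.02 × 193000 + 0.08 × 62000 + 0.78 × 101000 + 0.12 × 79000 = 3860 + 4960 + 78780 + 9480 = 97080
Fund C = 0.28 × 55000 + 0.16 × 104000 + 0.2 × 58000 + 0.36 × 77000 = 15400 + 16640 + 11600 + 27720 = 71360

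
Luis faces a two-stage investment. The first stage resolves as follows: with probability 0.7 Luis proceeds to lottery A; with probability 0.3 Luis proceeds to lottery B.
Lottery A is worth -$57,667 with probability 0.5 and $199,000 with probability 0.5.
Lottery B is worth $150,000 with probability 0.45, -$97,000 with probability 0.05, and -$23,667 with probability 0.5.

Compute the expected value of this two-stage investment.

EV(A) = 0.5 × (-57667) + 0.5 × 199000 = -28833.5 + 99500 = 70666.5
EV(B) = 0.45 × 150000 + 0.05 × (-97000) + 0.5 × (-23667) = 67500 − 4850 − 11833.5 = 50816.5
Overall = 0.7 × 70666.5 + 0.3 × 50816.5 = 49466.55 + 15244.95 = 64711.5

$64,711.50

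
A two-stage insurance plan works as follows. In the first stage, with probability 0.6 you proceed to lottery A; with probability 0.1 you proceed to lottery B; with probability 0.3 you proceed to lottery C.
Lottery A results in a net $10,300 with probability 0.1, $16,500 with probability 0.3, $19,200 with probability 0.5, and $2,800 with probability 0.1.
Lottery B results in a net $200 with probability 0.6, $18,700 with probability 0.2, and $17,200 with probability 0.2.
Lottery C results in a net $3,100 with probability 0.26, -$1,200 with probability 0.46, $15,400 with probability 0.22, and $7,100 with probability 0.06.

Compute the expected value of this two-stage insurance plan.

EV(A) = 0.1 × 10300 + 0.3 × 16500 + 0.5 × 19200 + 0.1 × 2800 = 1030 + 4950 + 9600 + 280 = 15860
EV(B) = 0.6 × 200 + 0.2 × 18700 + 0.2 × 17200 = 120 + 3740 + 3440 = 7300
EV(C) = 0.26 × 3100 + 0.46 × (-1200) + 0.22 × 15400 + 0.06 × 7100 = 806 − 552 + 3388 + 426 = 4068
Overall = 0.6 × 15860 + 0.1 × 7300 + 0.3 × 4068 = 9516 + 730 + 1220.4 = 11466.4

$11,466.40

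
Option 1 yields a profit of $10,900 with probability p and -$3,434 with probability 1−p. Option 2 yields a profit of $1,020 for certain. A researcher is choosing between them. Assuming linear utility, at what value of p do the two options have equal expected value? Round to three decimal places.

p = 0.311

p·10900 + (1−p)·(-3434) = 1020
14334p − 3434 = 1020
p = (1020 + 3434) / 14334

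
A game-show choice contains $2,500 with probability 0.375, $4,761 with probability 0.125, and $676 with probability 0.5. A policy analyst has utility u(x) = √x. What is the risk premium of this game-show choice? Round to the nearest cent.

$240.48

E[u] = 0.375·√2500 + 0.125·√4761 + 0.5·√676 = 0.375·50 + 0.125·69 + 0.5·26 = 40.375
CE = (40.375)² = 1630.140625
Risk premium = EV − CE = 1870.625 − 1630.140625 = 240.484375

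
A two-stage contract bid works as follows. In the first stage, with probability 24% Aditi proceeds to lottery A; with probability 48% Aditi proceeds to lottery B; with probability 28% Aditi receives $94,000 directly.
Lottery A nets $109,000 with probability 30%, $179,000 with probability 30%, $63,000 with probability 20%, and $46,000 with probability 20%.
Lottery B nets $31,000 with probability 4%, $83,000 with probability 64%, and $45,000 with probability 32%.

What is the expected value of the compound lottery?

EV(A) = 0.3 × 109000 + 0.3 × 179000 + 0.2 × 63000 + 0.2 × 46000 = 32700 + 53700 + 12600 + 9200 = 108200
EV(B) = 0.04 × 31000 + 0.64 × 83000 + 0.32 × 45000 = 1240 + 53120 + 14400 = 68760
Branch C: 94000 (certain)
Overall = 0.24 × 108200 + 0.48 × 68760 + 0.28 × 94000 = 25968 + 33004.8 + 26320 = 85292.8

$85,292.80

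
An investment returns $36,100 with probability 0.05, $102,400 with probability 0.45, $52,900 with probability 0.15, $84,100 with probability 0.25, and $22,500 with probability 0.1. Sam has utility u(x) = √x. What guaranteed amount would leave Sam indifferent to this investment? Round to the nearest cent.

E[u] = 0.05·√36100 + 0.45·√102400 + 0.15·√52900 + 0.25·√84100 + 0.1·√22500 = 0.05·190 + 0.45·320 + 0.15·230 + 0.25·290 + 0.1·150 = 275.5
CE = (275.5)² = 75900.25

$75,900.25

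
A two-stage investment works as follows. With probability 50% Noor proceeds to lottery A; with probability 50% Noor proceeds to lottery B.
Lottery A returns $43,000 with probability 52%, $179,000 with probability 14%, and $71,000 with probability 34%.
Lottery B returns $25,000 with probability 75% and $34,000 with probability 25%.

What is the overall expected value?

EV(A) = 0.52 × 43000 + 0.14 × 179000 + 0.34 × 71000 = 22360 + 25060 + 24140 = 71560
EV(B) = 0.75 × 25000 + 0.25 × 34000 = 18750 + 8500 = 27250
Overall = 0.5 × 71560 + 0.5 × 27250 = 35780 + 13625 = 49405

$49,405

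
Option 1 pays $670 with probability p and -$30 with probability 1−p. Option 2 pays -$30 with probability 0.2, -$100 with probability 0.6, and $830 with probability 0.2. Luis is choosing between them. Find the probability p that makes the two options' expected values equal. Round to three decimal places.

EV(Option 2) = 0.2 × (-30) + 0.6 × (-100) + 0.2 × 830 = -6 − 60 + 166 = 100
p·670 + (1−p)·(-30) = 100
700p − 30 = 100
p = (100 + 30) / 700

p = 0.186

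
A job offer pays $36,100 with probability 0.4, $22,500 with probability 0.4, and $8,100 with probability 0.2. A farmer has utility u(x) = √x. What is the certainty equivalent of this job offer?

$23,716

E[u] = 0.4·√36100 + 0.4·√22500 + 0.2·√8100 = 0.4·190 + 0.4·150 + 0.2·90 = 154
CE = (154)² = 23716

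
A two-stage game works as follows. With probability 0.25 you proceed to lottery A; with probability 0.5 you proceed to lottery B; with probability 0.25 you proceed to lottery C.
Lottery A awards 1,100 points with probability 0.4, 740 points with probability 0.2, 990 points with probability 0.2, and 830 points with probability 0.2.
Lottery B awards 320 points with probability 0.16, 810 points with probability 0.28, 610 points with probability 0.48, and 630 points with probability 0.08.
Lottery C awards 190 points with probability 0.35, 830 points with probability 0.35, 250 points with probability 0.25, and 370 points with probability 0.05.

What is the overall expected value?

EV(A) = 0.4 × 1100 + 0.2 × 740 + 0.2 × 990 + 0.2 × 830 = 440 + 148 + 198 + 166 = 952
EV(B) = 0.16 × 320 + 0.28 × 810 + 0.48 × 610 + 0.08 × 630 = 51.2 + 226.8 + 292.8 + 50.4 = 621.2
EV(C) = 0.35 × 190 + 0.35 × 830 + 0.25 × 250 + 0.05 × 370 = 66.5 + 290.5 + 62.5 + 18.5 = 438
Overall = 0.25 × 952 + 0.5 × 621.2 + 0.25 × 438 = 238 + 310.6 + 109.5 = 658.1

658.1 points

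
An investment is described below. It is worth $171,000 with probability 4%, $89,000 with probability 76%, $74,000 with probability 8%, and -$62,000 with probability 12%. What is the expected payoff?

$72,960

EV = 0.04 × 171000 + 0.76 × 89000 + 0.08 × 74000 + 0.12 × (-62000) = 6840 + 67640 + 5920 − 7440 = 72960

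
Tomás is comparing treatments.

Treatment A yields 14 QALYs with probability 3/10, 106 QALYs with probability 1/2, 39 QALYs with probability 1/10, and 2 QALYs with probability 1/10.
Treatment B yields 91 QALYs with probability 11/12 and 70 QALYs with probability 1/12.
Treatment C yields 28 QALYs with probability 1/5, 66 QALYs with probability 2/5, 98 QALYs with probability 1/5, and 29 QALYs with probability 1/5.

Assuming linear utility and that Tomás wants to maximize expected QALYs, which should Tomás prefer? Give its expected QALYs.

Treatment A = 3/10 × 14 + 1/2 × 106 + 1/10 × 39 + 1/10 × 2 = 4.2 + 53 + 3.9 + 0.2 = 61.3
Treatment B = 11/12 × 91 + 1/12 × 70 = 83.4167 + 5.8333 = 89.25
Treatment C = 1/5 × 28 + 2/5 × 66 + 1/5 × 98 + 1/5 × 29 = 5.6 + 26.4 + 19.6 + 5.8 = 57.4

Treatment B (89.25 QALYs)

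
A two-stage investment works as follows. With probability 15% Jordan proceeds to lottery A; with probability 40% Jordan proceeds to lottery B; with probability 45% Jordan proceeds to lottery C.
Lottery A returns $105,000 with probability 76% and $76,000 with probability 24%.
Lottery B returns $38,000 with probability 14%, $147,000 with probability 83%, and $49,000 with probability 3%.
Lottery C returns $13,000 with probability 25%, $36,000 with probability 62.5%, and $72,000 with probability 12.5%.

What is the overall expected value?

$81,863.50

EV(A) = 0.76 × 105000 + 0.24 × 76000 = 79800 + 18240 = 98040
EV(B) = 0.14 × 38000 + 0.83 × 147000 + 0.03 × 49000 = 5320 + 122010 + 1470 = 128800
EV(C) = 0.25 × 13000 + 0.625 × 36000 + 0.125 × 72000 = 3250 + 22500 + 9000 = 34750
Overall = 0.15 × 98040 + 0.4 × 128800 + 0.45 × 34750 = 14706 + 51520 + 15637.5 = 81863.5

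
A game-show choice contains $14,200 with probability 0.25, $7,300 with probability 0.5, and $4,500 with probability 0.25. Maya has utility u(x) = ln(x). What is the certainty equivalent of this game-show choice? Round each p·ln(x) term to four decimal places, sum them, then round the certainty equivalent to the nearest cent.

E[u] = 0.25·ln(14200) + 0.5·ln(7300) + 0.25·ln(4500) = 2.3902 + 4.4478 + 2.1030 = 8.9410
CE = e^8.9410 ≈ 7638.83

$7,638.83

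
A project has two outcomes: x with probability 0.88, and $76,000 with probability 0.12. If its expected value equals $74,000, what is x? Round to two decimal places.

x = $73,727.27

0.88·x + 0.12·76000 = 74000
0.88·x = 74000 − 9120 = 64880
x = 64880 / 0.88 = 73727.2727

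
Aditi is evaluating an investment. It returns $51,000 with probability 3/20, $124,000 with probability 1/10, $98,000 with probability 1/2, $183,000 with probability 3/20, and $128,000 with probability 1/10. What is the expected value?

$109,300

EV = 3/20 × 51000 + 1/10 × 124000 + 1/2 × 98000 + 3/20 × 183000 + 1/10 × 128000 = 7650 + 12400 + 49000 + 27450 + 12800 = 109300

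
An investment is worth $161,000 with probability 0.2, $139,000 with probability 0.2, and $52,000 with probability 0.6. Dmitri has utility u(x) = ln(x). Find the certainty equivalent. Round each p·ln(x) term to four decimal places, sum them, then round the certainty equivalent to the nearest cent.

E[u] = 0.2·ln(161000) + 0.2·ln(139000) + 0.6·ln(52000) = 2.3978 + 2.3684 + 6.5154 = 11.2816
CE = e^11.2816 ≈ 79348.12

$79,348.12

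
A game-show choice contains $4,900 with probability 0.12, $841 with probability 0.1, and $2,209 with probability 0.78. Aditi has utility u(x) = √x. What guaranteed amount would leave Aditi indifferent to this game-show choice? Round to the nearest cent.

$2,300.16

E[u] = 0.12·√4900 + 0.1·√841 + 0.78·√2209 = 0.12·70 + 0.1·29 + 0.78·47 = 47.96
CE = (47.96)² = 2300.1616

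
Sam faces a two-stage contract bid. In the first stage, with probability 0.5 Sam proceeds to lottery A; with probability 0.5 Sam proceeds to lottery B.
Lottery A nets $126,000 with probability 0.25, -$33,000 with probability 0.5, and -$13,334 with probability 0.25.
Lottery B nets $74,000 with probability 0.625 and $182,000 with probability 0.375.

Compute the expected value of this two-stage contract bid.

EV(A) = 0.25 × 126000 + 0.5 × (-33000) + 0.25 × (-13334) = 31500 − 16500 − 3333.5 = 11666.5
EV(B) = 0.625 × 74000 + 0.375 × 182000 = 46250 + 68250 = 114500
Overall = 0.5 × 11666.5 + 0.5 × 114500 = 5833.25 + 57250 = 63083.25

$63,083.25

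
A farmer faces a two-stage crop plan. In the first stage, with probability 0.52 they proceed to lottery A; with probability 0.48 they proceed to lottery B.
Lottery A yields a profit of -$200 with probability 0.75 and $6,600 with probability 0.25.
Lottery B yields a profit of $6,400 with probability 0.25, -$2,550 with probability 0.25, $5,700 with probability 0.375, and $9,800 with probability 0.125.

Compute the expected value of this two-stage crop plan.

EV(A) = 0.75 × (-200) + 0.25 × 6600 = -150 + 1650 = 1500
EV(B) = 0.25 × 6400 + 0.25 × (-2550) + 0.375 × 5700 + 0.125 × 9800 = 1600 − 637.5 + 2137.5 + 1225 = 4325
Overall = 0.52 × 1500 + 0.48 × 4325 = 780 + 2076 = 2856

$2,856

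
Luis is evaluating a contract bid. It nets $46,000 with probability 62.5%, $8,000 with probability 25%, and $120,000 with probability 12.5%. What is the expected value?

$45,750

EV = 0.625 × 46000 + 0.25 × 8000 + 0.125 × 120000 = 28750 + 2000 + 15000 = 45750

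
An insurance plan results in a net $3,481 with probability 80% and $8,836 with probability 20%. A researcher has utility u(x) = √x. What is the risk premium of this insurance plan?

E[u] = 0.8·√3481 + 0.2·√8836 = 0.8·59 + 0.2·94 = 66
CE = (66)² = 4356
Risk premium = EV − CE = 4552 − 4356 = 196

$196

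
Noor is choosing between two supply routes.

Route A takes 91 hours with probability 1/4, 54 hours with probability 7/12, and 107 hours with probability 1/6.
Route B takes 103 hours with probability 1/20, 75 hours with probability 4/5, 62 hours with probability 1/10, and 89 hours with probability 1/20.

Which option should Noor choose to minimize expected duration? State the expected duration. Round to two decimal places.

Route A (72.08 hours)

Route A = 1/4 × 91 + 7/12 × 54 + 1/6 × 107 = 22.75 + 31.5 + 17.8333 = 72.0833
Route B = 1/20 × 103 + 4/5 × 75 + 1/10 × 62 + 1/20 × 89 = 5.15 + 60 + 6.2 + 4.45 = 75.8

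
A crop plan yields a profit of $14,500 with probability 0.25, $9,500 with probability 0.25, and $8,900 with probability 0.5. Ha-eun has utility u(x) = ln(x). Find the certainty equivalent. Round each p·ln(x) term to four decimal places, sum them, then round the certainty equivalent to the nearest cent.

E[u] = 0.25·ln(14500) + 0.25·ln(9500) + 0.5·ln(8900) = 2.3955 + 2.2898 + 4.5469 = 9.2322
CE = e^9.2322 ≈ 10221.00

$10,221.00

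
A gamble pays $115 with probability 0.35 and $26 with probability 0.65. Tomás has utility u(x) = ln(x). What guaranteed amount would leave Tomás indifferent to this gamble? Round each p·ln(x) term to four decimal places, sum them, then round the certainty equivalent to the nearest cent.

E[u] = 0.35·ln(115) + 0.65·ln(26) = 1.6607 + 2.1178 = 3.7785
CE = e^3.7785 ≈ 43.75

$43.75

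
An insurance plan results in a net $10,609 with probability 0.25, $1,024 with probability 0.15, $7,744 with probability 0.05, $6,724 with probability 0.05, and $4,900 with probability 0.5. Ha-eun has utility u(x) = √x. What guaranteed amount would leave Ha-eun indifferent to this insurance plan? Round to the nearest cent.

E[u] = 0.25·√10609 + 0.15·√1024 + 0.05·√7744 + 0.05·√6724 + 0.5·√4900 = 0.25·103 + 0.15·32 + 0.05·88 + 0.05·82 + 0.5·70 = 74.05
CE = (74.05)² = 5483.4025

$5,483.40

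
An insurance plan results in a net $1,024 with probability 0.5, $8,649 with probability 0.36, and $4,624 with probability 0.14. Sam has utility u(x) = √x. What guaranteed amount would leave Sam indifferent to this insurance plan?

$3,481

E[u] = 0.5·√1024 + 0.36·√8649 + 0.14·√4624 = 0.5·32 + 0.36·93 + 0.14·68 = 59
CE = (59)² = 3481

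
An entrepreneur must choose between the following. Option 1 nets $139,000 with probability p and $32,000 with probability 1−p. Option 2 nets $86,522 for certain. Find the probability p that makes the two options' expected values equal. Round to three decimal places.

p·139000 + (1−p)·32000 = 86522
107000p + 32000 = 86522
p = (86522 − 32000) / 107000

p = 0.510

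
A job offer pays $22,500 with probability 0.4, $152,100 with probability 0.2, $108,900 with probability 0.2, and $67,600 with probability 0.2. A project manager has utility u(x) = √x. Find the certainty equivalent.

$65,536

E[u] = 0.4·√22500 + 0.2·√152100 + 0.2·√108900 + 0.2·√67600 = 0.4·150 + 0.2·390 + 0.2·330 + 0.2·260 = 256
CE = (256)² = 65536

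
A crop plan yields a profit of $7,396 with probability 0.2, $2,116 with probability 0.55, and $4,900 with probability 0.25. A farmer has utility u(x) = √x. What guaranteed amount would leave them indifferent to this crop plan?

E[u] = 0.2·√7396 + 0.55·√2116 + 0.25·√4900 = 0.2·86 + 0.55·46 + 0.25·70 = 60
CE = (60)² = 3600

$3,600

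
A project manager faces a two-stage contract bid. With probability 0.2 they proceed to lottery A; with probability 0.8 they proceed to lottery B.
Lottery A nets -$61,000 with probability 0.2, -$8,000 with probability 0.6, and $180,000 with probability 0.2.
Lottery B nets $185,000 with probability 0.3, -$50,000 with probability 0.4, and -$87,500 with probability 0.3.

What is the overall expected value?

EV(A) = 0.2 × (-61000) + 0.6 × (-8000) + 0.2 × 180000 = -12200 − 4800 + 36000 = 19000
EV(B) = 0.3 × 185000 + 0.4 × (-50000) + 0.3 × (-87500) = 55500 − 20000 − 26250 = 9250
Overall = 0.2 × 19000 + 0.8 × 9250 = 3800 + 7400 = 11200

$11,200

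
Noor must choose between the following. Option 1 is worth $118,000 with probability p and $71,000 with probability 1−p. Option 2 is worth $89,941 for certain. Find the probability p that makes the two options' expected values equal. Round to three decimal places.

p = 0.403

p·118000 + (1−p)·71000 = 89941
47000p + 71000 = 89941
p = (89941 − 71000) / 47000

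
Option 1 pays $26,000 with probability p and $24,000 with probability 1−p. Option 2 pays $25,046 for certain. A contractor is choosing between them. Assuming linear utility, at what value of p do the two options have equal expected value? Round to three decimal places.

p = 0.523

p·26000 + (1−p)·24000 = 25046
2000p + 24000 = 25046
p = (25046 − 24000) / 2000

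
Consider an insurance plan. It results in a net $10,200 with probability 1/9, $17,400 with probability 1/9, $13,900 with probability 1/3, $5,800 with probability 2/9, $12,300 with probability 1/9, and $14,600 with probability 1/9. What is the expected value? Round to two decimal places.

EV = 1/9 × 10200 + 1/9 × 17400 + 1/3 × 13900 + 2/9 × 5800 + 1/9 × 12300 + 1/9 × 14600 = 1133.3333 + 1933.3333 + 4633.3333 + 1288.8889 + 1366.6667 + 1622.2222 = 11977.7778

$11,977.78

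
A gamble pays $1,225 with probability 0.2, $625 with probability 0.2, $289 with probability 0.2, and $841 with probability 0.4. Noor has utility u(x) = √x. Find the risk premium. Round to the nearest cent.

$35.20

E[u] = 0.2·√1225 + 0.2·√625 + 0.2·√289 + 0.4·√841 = 0.2·35 + 0.2·25 + 0.2·17 + 0.4·29 = 27
CE = (27)² = 729
Risk premium = EV − CE = 764.2 − 729 = 35.2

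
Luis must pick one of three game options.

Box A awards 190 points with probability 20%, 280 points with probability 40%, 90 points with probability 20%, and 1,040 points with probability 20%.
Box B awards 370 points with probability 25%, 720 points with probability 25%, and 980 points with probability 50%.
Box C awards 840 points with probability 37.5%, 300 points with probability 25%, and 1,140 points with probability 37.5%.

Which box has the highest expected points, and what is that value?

Box A = 0.2 × 190 + 0.4 × 280 + 0.2 × 90 + 0.2 × 1040 = 38 + 112 + 18 + 208 = 376
Box B = 0.25 × 370 + 0.25 × 720 + 0.5 × 980 = 92.5 + 180 + 490 = 762.5
Box C = 0.375 × 840 + 0.25 × 300 + 0.375 × 1140 = 315 + 75 + 427.5 = 817.5

Box C (817.5 points)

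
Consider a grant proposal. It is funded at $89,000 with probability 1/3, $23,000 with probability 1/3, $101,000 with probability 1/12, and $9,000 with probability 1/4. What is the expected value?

$48,000

EV = 1/3 × 89000 + 1/3 × 23000 + 1/12 × 101000 + 1/4 × 9000 = 29666.6667 + 7666.6667 + 8416.6667 + 2250 = 48000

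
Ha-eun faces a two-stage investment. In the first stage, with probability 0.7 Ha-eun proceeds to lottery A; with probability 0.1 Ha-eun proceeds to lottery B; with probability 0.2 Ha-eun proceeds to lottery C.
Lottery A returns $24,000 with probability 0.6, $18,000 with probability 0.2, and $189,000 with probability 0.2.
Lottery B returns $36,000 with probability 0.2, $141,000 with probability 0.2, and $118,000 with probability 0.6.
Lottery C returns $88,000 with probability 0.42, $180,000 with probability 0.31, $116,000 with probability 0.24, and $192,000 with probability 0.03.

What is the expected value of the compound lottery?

$74,952

EV(A) = 0.6 × 24000 + 0.2 × 18000 + 0.2 × 189000 = 14400 + 3600 + 37800 = 55800
EV(B) = 0.2 × 36000 + 0.2 × 141000 + 0.6 × 118000 = 7200 + 28200 + 70800 = 106200
EV(C) = 0.42 × 88000 + 0.31 × 180000 + 0.24 × 116000 + 0.03 × 192000 = 36960 + 55800 + 27840 + 5760 = 126360
Overall = 0.7 × 55800 + 0.1 × 106200 + 0.2 × 126360 = 39060 + 10620 + 25272 = 74952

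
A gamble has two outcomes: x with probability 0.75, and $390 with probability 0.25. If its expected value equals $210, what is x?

x = $150

0.75·x + 0.25·390 = 210
0.75·x = 210 − 97.5 = 112.5
x = 112.5 / 0.75 = 150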